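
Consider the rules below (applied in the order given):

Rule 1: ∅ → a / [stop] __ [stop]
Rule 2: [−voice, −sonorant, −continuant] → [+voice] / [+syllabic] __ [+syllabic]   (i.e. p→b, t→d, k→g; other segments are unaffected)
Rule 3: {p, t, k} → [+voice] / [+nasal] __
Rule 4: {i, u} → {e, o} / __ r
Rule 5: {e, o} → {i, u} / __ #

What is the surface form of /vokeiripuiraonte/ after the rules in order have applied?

vogeeribueraondi

Rule 1 (stop-cluster a-epenthesis): no segment meets the environment; /vokeiripuiraonte/ is unchanged.
Rule 2 (intervocalic voicing): /k/ is a voiceless stop between vowels /o/ and /e/, so it voices to [g]. /p/ is a voiceless stop between vowels /i/ and /u/, so it voices to [b]. /vokeiripuiraonte/ → vogeiribuiraonte.
Rule 3 (post-nasal voicing): /t/ is a voiceless stop immediately after the nasal /n/, so it voices to [d]. /vogeiribuiraonte/ → vogeiribuiraonde.
Rule 4 (pre-rhotic lowering): /i/ is a high vowel immediately before /r/, so it lowers to [e]. /i/ is a high vowel immediately before /r/, so it lowers to [e]. /vogeiribuiraonde/ → vogeeribueraonde.
Rule 5 (final vowel raising): /e/ is a mid vowel in word-final position, so it raises to [i]. /vogeeribueraonde/ → vogeeribueraondi.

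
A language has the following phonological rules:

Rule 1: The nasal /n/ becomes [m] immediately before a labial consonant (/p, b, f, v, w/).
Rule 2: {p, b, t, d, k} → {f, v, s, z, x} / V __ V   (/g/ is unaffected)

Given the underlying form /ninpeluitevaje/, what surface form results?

Rule 1 (nasal place assimilation): /n/ precedes the labial consonant /p/, so it assimilates in place to [m]. /ninpeluitevaje/ → nimpeluitevaje.
Rule 2 (intervocalic spirantization): /t/ is a stop between vowels /i/ and /e/, so it spirantizes to the fricative [s]. /nimpeluitevaje/ → nimpeluisevaje.

nimpeluisevaje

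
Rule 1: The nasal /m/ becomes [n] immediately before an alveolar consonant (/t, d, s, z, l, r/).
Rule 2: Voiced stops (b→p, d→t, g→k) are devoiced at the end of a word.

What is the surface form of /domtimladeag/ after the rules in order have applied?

dontinladeak

Rule 1 (nasal place assimilation): /m/ precedes the alveolar consonant /t/, so it assimilates in place to [n]. /m/ precedes the alveolar consonant /l/, so it assimilates in place to [n]. /domtimladeag/ → dontinladeag.
Rule 2 (final devoicing): /g/ is a voiced stop in word-final position, so it devoices to [k]. /dontinladeag/ → dontinladeak.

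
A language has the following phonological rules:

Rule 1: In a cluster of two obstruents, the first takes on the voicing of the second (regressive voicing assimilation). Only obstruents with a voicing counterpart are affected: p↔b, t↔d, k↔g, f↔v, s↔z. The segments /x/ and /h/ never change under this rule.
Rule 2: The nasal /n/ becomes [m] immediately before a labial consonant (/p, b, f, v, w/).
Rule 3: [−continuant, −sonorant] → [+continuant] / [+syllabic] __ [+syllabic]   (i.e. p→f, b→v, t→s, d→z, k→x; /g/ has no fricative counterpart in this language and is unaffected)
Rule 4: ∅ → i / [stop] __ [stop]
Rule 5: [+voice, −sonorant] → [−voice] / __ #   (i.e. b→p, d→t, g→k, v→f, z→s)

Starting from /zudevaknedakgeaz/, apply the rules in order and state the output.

Rule 1 (regressive voicing assimilation): /k/ precedes the voiced obstruent /g/, so it voices to [g] by assimilation. /zudevaknedakgeaz/ → zudevaknedaggeaz.
Rule 2 (nasal place assimilation): no segment meets the environment; /zudevaknedaggeaz/ is unchanged.
Rule 3 (intervocalic spirantization): /d/ is a stop between vowels /u/ and /e/, so it spirantizes to the fricative [z]. /d/ is a stop between vowels /e/ and /a/, so it spirantizes to the fricative [z]. /zudevaknedaggeaz/ → zuzevaknezaggeaz.
Rule 4 (stop-cluster i-epenthesis): /g/ and /g/ form a stop–stop cluster, so [i] is inserted between them. /zuzevaknezaggeaz/ → zuzevaknezagigeaz.
Rule 5 (final devoicing): /z/ is a voiced obstruent in word-final position, so it devoices to [s]. /zuzevaknezagigeaz/ → zuzevaknezagigeas.

zuzevaknezagigeas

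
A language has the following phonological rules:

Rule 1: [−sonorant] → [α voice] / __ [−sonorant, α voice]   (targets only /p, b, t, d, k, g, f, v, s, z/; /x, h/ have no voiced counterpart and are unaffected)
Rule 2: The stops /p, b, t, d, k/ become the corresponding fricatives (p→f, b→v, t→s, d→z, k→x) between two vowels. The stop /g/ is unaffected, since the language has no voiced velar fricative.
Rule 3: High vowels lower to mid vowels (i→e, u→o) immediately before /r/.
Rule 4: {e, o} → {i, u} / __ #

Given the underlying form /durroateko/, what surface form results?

dorroasexu

Rule 1 (regressive voicing assimilation): no segment meets the environment; /durroateko/ is unchanged.
Rule 2 (intervocalic spirantization): /t/ is a stop between vowels /a/ and /e/, so it spirantizes to the fricative [s]. /k/ is a stop between vowels /e/ and /o/, so it spirantizes to the fricative [x]. /durroateko/ → durroasexo.
Rule 3 (pre-rhotic lowering): /u/ is a high vowel immediately before /r/, so it lowers to [o]. /durroasexo/ → dorroasexo.
Rule 4 (final vowel raising): /o/ is a mid vowel in word-final position, so it raises to [u]. /dorroasexo/ → dorroasexu.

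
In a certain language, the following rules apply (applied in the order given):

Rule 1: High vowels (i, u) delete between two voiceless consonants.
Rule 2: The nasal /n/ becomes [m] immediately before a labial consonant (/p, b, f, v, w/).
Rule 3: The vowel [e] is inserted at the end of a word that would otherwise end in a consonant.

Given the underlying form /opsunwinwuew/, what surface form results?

opsumwimwuewe

Rule 1 (high vowel syncope): no segment meets the environment; /opsunwinwuew/ is unchanged.
Rule 2 (nasal place assimilation): /n/ precedes the labial consonant /w/, so it assimilates in place to [m]. /n/ precedes the labial consonant /w/, so it assimilates in place to [m]. /opsunwinwuew/ → opsumwimwuew.
Rule 3 (final e-epenthesis): the form ends in the consonant /w/, so [e] is inserted word-finally. /opsumwimwuew/ → opsumwimwuewe.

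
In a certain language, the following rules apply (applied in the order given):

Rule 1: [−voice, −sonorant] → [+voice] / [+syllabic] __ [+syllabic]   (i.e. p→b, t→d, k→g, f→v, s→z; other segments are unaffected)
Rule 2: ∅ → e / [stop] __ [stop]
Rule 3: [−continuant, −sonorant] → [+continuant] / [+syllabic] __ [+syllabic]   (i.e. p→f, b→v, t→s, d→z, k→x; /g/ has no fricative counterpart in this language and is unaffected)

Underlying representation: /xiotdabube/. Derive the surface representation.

xiosezavuve

Rule 1 (intervocalic voicing): no segment meets the environment; /xiotdabube/ is unchanged.
Rule 2 (stop-cluster e-epenthesis): /t/ and /d/ form a stop–stop cluster, so [e] is inserted between them. /xiotdabube/ → xiotedabube.
Rule 3 (intervocalic spirantization): /t/ is a stop between vowels /o/ and /e/, so it spirantizes to the fricative [s]. /d/ is a stop between vowels /e/ and /a/, so it spirantizes to the fricative [z]. /b/ is a stop between vowels /a/ and /u/, so it spirantizes to the fricative [v]. /b/ is a stop between vowels /u/ and /e/, so it spirantizes to the fricative [v]. /xiotedabube/ → xiosezavuve.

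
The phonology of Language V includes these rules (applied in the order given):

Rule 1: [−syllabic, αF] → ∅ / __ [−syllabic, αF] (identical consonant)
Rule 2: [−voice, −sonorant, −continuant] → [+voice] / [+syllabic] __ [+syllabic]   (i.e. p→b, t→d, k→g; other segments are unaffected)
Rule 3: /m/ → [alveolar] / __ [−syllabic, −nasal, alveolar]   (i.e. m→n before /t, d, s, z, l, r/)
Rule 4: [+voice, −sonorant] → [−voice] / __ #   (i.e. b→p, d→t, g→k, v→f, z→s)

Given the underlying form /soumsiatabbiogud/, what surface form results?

Rule 1 (degemination): /bb/ is a geminate; the first /b/ deletes. /soumsiatabbiogud/ → soumsiatabiogud.
Rule 2 (intervocalic voicing): /t/ is a voiceless stop between vowels /a/ and /a/, so it voices to [d]. /soumsiatabiogud/ → soumsiadabiogud.
Rule 3 (nasal place assimilation): /m/ precedes the alveolar consonant /s/, so it assimilates in place to [n]. /soumsiadabiogud/ → sounsiadabiogud.
Rule 4 (final devoicing): /d/ is a voiced obstruent in word-final position, so it devoices to [t]. /sounsiadabiogud/ → sounsiadabiogut.

sounsiadabiogut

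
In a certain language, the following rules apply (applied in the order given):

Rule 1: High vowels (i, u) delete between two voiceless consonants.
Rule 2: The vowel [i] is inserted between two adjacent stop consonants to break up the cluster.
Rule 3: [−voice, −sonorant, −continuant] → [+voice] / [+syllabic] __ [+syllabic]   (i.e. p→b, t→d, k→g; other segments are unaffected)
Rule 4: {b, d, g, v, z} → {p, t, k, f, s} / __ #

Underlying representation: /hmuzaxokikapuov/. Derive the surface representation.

hmuzaxogigabuof

Rule 1 (high vowel syncope): /i/ is a high vowel flanked by voiceless consonants /k/ and /k/, so it deletes. /hmuzaxokikapuov/ → hmuzaxokkapuov.
Rule 2 (stop-cluster i-epenthesis): /k/ and /k/ form a stop–stop cluster, so [i] is inserted between them. /hmuzaxokkapuov/ → hmuzaxokikapuov.
Rule 3 (intervocalic voicing): /k/ is a voiceless stop between vowels /o/ and /i/, so it voices to [g]. /k/ is a voiceless stop between vowels /i/ and /a/, so it voices to [g]. /p/ is a voiceless stop between vowels /a/ and /u/, so it voices to [b]. /hmuzaxokikapuov/ → hmuzaxogigabuov.
Rule 4 (final devoicing): /v/ is a voiced obstruent in word-final position, so it devoices to [f]. /hmuzaxogigabuov/ → hmuzaxogigabuof.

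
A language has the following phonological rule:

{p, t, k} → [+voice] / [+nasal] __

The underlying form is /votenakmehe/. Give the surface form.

votenakmehe

No segment of /votenakmehe/ meets the structural description of the rule, so the form surfaces unchanged.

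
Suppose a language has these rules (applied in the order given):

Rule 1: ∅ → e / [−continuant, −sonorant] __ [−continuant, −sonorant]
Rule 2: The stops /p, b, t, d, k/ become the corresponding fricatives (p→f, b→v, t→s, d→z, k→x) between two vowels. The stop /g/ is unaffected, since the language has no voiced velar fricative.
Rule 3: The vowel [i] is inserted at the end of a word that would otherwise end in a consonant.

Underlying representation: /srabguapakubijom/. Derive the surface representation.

Rule 1 (stop-cluster e-epenthesis): /b/ and /g/ form a stop–stop cluster, so [e] is inserted between them. /srabguapakubijom/ → srabeguapakubijom.
Rule 2 (intervocalic spirantization): /b/ is a stop between vowels /a/ and /e/, so it spirantizes to the fricative [v]. /p/ is a stop between vowels /a/ and /a/, so it spirantizes to the fricative [f]. /k/ is a stop between vowels /a/ and /u/, so it spirantizes to the fricative [x]. /b/ is a stop between vowels /u/ and /i/, so it spirantizes to the fricative [v]. /srabeguapakubijom/ → sraveguafaxuvijom.
Rule 3 (final i-epenthesis): the form ends in the consonant /m/, so [i] is inserted word-finally. /sraveguafaxuvijom/ → sraveguafaxuvijomi.

sraveguafaxuvijomi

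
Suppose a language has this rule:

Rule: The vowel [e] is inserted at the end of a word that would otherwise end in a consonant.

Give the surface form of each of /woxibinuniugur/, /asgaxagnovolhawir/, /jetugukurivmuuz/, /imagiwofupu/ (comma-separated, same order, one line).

/woxibinuniugur/: the form ends in the consonant /r/, so [e] is inserted word-finally. → [woxibinuniugure].
/asgaxagnovolhawir/: the form ends in the consonant /r/, so [e] is inserted word-finally. → [asgaxagnovolhawire].
/jetugukurivmuuz/: the form ends in the consonant /z/, so [e] is inserted word-finally. → [jetugukurivmuuze].
/imagiwofupu/: the rule's environment is not met; surfaces unchanged as [imagiwofupu].

woxibinuniugure, asgaxagnovolhawire, jetugukurivmuuze, imagiwofupu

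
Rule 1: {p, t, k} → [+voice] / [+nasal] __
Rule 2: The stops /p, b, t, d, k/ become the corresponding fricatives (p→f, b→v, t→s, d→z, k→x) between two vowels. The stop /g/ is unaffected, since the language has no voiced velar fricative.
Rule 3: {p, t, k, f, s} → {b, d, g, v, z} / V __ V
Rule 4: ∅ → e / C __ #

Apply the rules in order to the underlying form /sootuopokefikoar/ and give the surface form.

soozuovoxevixoare

Rule 1 (post-nasal voicing): no segment meets the environment; /sootuopokefikoar/ is unchanged.
Rule 2 (intervocalic spirantization): /t/ is a stop between vowels /o/ and /u/, so it spirantizes to the fricative [s]. /p/ is a stop between vowels /o/ and /o/, so it spirantizes to the fricative [f]. /k/ is a stop between vowels /o/ and /e/, so it spirantizes to the fricative [x]. /k/ is a stop between vowels /i/ and /o/, so it spirantizes to the fricative [x]. /sootuopokefikoar/ → soosuofoxefixoar.
Rule 3 (intervocalic voicing): /s/ is a voiceless obstruent between vowels /o/ and /u/, so it voices to [z]. /f/ is a voiceless obstruent between vowels /o/ and /o/, so it voices to [v]. /f/ is a voiceless obstruent between vowels /e/ and /i/, so it voices to [v]. /soosuofoxefixoar/ → soozuovoxevixoar.
Rule 4 (final e-epenthesis): the form ends in the consonant /r/, so [e] is inserted word-finally. /soozuovoxevixoar/ → soozuovoxevixoare.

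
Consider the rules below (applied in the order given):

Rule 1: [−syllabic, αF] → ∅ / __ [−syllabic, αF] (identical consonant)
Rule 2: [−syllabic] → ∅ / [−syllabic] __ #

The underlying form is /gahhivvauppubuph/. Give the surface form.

gahivaupubup

Rule 1 (degemination): /hh/ is a geminate; the first /h/ deletes. /vv/ is a geminate; the first /v/ deletes. /pp/ is a geminate; the first /p/ deletes. /gahhivvauppubuph/ → gahivaupubuph.
Rule 2 (final cluster simplification): /h/ is the second consonant of a word-final cluster /ph/, so it deletes. /gahivaupubuph/ → gahivaupubup.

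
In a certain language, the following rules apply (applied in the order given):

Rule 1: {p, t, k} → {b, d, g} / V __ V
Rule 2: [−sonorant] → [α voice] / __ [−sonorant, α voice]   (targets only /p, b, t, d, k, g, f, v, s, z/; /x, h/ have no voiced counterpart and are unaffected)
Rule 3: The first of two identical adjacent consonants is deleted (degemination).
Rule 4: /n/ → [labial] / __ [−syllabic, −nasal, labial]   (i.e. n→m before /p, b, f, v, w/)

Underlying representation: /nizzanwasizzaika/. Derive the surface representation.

nizamwasizaiga

Rule 1 (intervocalic voicing): /k/ is a voiceless stop between vowels /i/ and /a/, so it voices to [g]. /nizzanwasizzaika/ → nizzanwasizzaiga.
Rule 2 (regressive voicing assimilation): no segment meets the environment; /nizzanwasizzaiga/ is unchanged.
Rule 3 (degemination): /zz/ is a geminate; the first /z/ deletes. /zz/ is a geminate; the first /z/ deletes. /nizzanwasizzaiga/ → nizanwasizaiga.
Rule 4 (nasal place assimilation): /n/ precedes the labial consonant /w/, so it assimilates in place to [m]. /nizanwasizaiga/ → nizamwasizaiga.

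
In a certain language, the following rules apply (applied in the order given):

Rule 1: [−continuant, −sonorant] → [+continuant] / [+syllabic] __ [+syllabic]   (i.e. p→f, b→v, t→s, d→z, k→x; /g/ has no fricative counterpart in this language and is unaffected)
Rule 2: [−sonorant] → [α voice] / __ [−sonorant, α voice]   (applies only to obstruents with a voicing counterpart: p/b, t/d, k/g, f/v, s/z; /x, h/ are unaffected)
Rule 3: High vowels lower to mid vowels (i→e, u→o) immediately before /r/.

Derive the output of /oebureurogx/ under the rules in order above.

oevoreorokx

Rule 1 (intervocalic spirantization): /b/ is a stop between vowels /e/ and /u/, so it spirantizes to the fricative [v]. /oebureurogx/ → oevureurogx.
Rule 2 (regressive voicing assimilation): /g/ precedes the voiceless obstruent /x/, so it devoices to [k] by assimilation. /oevureurogx/ → oevureurokx.
Rule 3 (pre-rhotic lowering): /u/ is a high vowel immediately before /r/, so it lowers to [o]. /u/ is a high vowel immediately before /r/, so it lowers to [o]. /oevureurokx/ → oevoreorokx.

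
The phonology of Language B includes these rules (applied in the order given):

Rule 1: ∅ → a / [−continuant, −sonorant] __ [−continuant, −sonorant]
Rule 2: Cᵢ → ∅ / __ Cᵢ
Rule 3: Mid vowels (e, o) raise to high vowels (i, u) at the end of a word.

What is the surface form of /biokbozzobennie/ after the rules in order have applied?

biokabozobenii

Rule 1 (stop-cluster a-epenthesis): /k/ and /b/ form a stop–stop cluster, so [a] is inserted between them. /biokbozzobennie/ → biokabozzobennie.
Rule 2 (degemination): /zz/ is a geminate; the first /z/ deletes. /nn/ is a geminate; the first /n/ deletes. /biokabozzobennie/ → biokabozobenie.
Rule 3 (final vowel raising): /e/ is a mid vowel in word-final position, so it raises to [i]. /biokabozobenie/ → biokabozobenii.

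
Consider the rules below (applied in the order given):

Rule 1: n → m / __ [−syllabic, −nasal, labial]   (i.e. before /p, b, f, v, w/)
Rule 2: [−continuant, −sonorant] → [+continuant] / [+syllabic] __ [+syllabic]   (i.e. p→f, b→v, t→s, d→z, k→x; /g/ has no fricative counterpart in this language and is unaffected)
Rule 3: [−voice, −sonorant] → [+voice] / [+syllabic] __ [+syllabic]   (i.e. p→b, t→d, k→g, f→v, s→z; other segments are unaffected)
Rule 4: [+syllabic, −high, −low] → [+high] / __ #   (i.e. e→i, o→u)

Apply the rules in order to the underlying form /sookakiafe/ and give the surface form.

sooxaxiavi

Rule 1 (nasal place assimilation): no segment meets the environment; /sookakiafe/ is unchanged.
Rule 2 (intervocalic spirantization): /k/ is a stop between vowels /o/ and /a/, so it spirantizes to the fricative [x]. /k/ is a stop between vowels /a/ and /i/, so it spirantizes to the fricative [x]. /sookakiafe/ → sooxaxiafe.
Rule 3 (intervocalic voicing): /f/ is a voiceless obstruent between vowels /a/ and /e/, so it voices to [v]. /sooxaxiafe/ → sooxaxiave.
Rule 4 (final vowel raising): /e/ is a mid vowel in word-final position, so it raises to [i]. /sooxaxiave/ → sooxaxiavi.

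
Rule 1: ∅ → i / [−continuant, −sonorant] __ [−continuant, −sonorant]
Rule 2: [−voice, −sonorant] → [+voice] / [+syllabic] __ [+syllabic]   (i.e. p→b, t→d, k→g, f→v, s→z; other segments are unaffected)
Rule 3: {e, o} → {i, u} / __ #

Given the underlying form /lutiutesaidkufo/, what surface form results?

Rule 1 (stop-cluster i-epenthesis): /d/ and /k/ form a stop–stop cluster, so [i] is inserted between them. /lutiutesaidkufo/ → lutiutesaidikufo.
Rule 2 (intervocalic voicing): /t/ is a voiceless obstruent between vowels /u/ and /i/, so it voices to [d]. /t/ is a voiceless obstruent between vowels /u/ and /e/, so it voices to [d]. /s/ is a voiceless obstruent between vowels /e/ and /a/, so it voices to [z]. /k/ is a voiceless obstruent between vowels /i/ and /u/, so it voices to [g]. /f/ is a voiceless obstruent between vowels /u/ and /o/, so it voices to [v]. /lutiutesaidikufo/ → ludiudezaidiguvo.
Rule 3 (final vowel raising): /o/ is a mid vowel in word-final position, so it raises to [u]. /ludiudezaidiguvo/ → ludiudezaidiguvu.

ludiudezaidiguvu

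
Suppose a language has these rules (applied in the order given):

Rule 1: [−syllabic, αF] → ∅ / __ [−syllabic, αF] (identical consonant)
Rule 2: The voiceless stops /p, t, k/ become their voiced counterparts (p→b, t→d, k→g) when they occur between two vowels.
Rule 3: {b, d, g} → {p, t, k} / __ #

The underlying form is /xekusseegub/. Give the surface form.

Rule 1 (degemination): /ss/ is a geminate; the first /s/ deletes. /xekusseegub/ → xekuseegub.
Rule 2 (intervocalic voicing): /k/ is a voiceless stop between vowels /e/ and /u/, so it voices to [g]. /xekuseegub/ → xeguseegub.
Rule 3 (final devoicing): /b/ is a voiced stop in word-final position, so it devoices to [p]. /xeguseegub/ → xeguseegup.

xeguseegup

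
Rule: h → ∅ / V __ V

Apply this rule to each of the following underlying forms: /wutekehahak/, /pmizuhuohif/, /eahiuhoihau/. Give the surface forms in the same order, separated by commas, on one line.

/wutekehahak/: /h/ occurs between vowels /e/ and /a/, so it deletes. /h/ occurs between vowels /a/ and /a/, so it deletes. → [wutekeaak].
/pmizuhuohif/: /h/ occurs between vowels /u/ and /u/, so it deletes. /h/ occurs between vowels /o/ and /i/, so it deletes. → [pmizuuoif].
/eahiuhoihau/: /h/ occurs between vowels /a/ and /i/, so it deletes. /h/ occurs between vowels /u/ and /o/, so it deletes. /h/ occurs between vowels /i/ and /a/, so it deletes. → [eaiuoiau].

wutekeaak, pmizuuoif, eaiuoiau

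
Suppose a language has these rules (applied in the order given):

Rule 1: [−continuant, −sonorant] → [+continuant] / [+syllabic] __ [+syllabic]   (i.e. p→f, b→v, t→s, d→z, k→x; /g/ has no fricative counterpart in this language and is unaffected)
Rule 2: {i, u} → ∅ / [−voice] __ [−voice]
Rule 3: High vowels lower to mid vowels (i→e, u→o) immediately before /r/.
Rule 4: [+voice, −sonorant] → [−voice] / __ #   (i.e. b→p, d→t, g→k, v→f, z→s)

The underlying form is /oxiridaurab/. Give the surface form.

oxerizaorap

Rule 1 (intervocalic spirantization): /d/ is a stop between vowels /i/ and /a/, so it spirantizes to the fricative [z]. /oxiridaurab/ → oxirizaurab.
Rule 2 (high vowel syncope): no segment meets the environment; /oxirizaurab/ is unchanged.
Rule 3 (pre-rhotic lowering): /i/ is a high vowel immediately before /r/, so it lowers to [e]. /u/ is a high vowel immediately before /r/, so it lowers to [o]. /oxirizaurab/ → oxerizaorab.
Rule 4 (final devoicing): /b/ is a voiced obstruent in word-final position, so it devoices to [p]. /oxerizaorab/ → oxerizaorap.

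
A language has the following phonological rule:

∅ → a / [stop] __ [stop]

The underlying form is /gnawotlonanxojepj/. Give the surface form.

No segment of /gnawotlonanxojepj/ meets the structural description of the rule, so the form surfaces unchanged.

gnawotlonanxojepj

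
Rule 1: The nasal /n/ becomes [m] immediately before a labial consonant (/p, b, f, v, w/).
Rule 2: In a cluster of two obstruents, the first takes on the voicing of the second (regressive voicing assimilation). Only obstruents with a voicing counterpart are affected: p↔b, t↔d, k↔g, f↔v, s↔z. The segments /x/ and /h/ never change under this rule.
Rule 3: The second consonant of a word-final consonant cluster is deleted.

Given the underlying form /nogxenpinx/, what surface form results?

nokxempin

Rule 1 (nasal place assimilation): /n/ precedes the labial consonant /p/, so it assimilates in place to [m]. /nogxenpinx/ → nogxempinx.
Rule 2 (regressive voicing assimilation): /g/ precedes the voiceless obstruent /x/, so it devoices to [k] by assimilation. /nogxempinx/ → nokxempinx.
Rule 3 (final cluster simplification): /x/ is the second consonant of a word-final cluster /nx/, so it deletes. /nokxempinx/ → nokxempin.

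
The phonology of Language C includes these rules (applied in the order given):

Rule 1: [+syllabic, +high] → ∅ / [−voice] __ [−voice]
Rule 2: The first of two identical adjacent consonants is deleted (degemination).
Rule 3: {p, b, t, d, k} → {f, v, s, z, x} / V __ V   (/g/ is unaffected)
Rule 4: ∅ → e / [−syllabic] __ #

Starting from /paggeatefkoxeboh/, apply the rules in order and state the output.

pageasefkoxevohe

Rule 1 (high vowel syncope): no segment meets the environment; /paggeatefkoxeboh/ is unchanged.
Rule 2 (degemination): /gg/ is a geminate; the first /g/ deletes. /paggeatefkoxeboh/ → pageatefkoxeboh.
Rule 3 (intervocalic spirantization): /t/ is a stop between vowels /a/ and /e/, so it spirantizes to the fricative [s]. /b/ is a stop between vowels /e/ and /o/, so it spirantizes to the fricative [v]. /pageatefkoxeboh/ → pageasefkoxevoh.
Rule 4 (final e-epenthesis): the form ends in the consonant /h/, so [e] is inserted word-finally. /pageasefkoxevoh/ → pageasefkoxevohe.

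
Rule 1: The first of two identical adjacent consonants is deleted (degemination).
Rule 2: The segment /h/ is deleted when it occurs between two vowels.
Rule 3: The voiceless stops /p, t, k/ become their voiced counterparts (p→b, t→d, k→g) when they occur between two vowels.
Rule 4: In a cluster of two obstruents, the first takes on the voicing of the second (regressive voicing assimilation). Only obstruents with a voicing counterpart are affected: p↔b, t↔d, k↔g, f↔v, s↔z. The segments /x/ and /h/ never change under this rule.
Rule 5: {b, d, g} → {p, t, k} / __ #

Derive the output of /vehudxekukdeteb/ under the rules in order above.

Rule 1 (degemination): no segment meets the environment; /vehudxekukdeteb/ is unchanged.
Rule 2 (intervocalic h-deletion): /h/ occurs between vowels /e/ and /u/, so it deletes. /vehudxekukdeteb/ → veudxekukdeteb.
Rule 3 (intervocalic voicing): /k/ is a voiceless stop between vowels /e/ and /u/, so it voices to [g]. /t/ is a voiceless stop between vowels /e/ and /e/, so it voices to [d]. /veudxekukdeteb/ → veudxegukdedeb.
Rule 4 (regressive voicing assimilation): /d/ precedes the voiceless obstruent /x/, so it devoices to [t] by assimilation. /k/ precedes the voiced obstruent /d/, so it voices to [g] by assimilation. /veudxegukdedeb/ → veutxegugdedeb.
Rule 5 (final devoicing): /b/ is a voiced stop in word-final position, so it devoices to [p]. /veutxegugdedeb/ → veutxegugdedep.

veutxegugdedep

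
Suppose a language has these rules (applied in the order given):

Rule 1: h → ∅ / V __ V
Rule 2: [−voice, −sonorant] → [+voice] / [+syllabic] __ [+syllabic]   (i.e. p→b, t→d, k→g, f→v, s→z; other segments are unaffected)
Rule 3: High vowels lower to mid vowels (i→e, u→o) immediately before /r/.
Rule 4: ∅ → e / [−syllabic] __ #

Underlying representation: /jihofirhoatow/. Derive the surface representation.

jioverhoadowe

Rule 1 (intervocalic h-deletion): /h/ occurs between vowels /i/ and /o/, so it deletes. /jihofirhoatow/ → jiofirhoatow.
Rule 2 (intervocalic voicing): /f/ is a voiceless obstruent between vowels /o/ and /i/, so it voices to [v]. /t/ is a voiceless obstruent between vowels /a/ and /o/, so it voices to [d]. /jiofirhoatow/ → jiovirhoadow.
Rule 3 (pre-rhotic lowering): /i/ is a high vowel immediately before /r/, so it lowers to [e]. /jiovirhoadow/ → jioverhoadow.
Rule 4 (final e-epenthesis): the form ends in the consonant /w/, so [e] is inserted word-finally. /jioverhoadow/ → jioverhoadowe.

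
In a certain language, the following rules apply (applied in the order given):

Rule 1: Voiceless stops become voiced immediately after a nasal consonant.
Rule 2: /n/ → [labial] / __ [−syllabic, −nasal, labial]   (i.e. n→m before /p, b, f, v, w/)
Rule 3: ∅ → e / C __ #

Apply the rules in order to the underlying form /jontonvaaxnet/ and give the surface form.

Rule 1 (post-nasal voicing): /t/ is a voiceless stop immediately after the nasal /n/, so it voices to [d]. /jontonvaaxnet/ → jondonvaaxnet.
Rule 2 (nasal place assimilation): /n/ precedes the labial consonant /v/, so it assimilates in place to [m]. /jondonvaaxnet/ → jondomvaaxnet.
Rule 3 (final e-epenthesis): the form ends in the consonant /t/, so [e] is inserted word-finally. /jondomvaaxnet/ → jondomvaaxnete.

jondomvaaxnete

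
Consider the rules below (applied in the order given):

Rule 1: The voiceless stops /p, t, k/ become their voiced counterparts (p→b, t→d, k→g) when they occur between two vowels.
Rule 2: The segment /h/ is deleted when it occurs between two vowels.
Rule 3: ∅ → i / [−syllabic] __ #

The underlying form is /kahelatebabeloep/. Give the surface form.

kaeladebabeloepi

Rule 1 (intervocalic voicing): /t/ is a voiceless stop between vowels /a/ and /e/, so it voices to [d]. /kahelatebabeloep/ → kaheladebabeloep.
Rule 2 (intervocalic h-deletion): /h/ occurs between vowels /a/ and /e/, so it deletes. /kaheladebabeloep/ → kaeladebabeloep.
Rule 3 (final i-epenthesis): the form ends in the consonant /p/, so [i] is inserted word-finally. /kaeladebabeloep/ → kaeladebabeloepi.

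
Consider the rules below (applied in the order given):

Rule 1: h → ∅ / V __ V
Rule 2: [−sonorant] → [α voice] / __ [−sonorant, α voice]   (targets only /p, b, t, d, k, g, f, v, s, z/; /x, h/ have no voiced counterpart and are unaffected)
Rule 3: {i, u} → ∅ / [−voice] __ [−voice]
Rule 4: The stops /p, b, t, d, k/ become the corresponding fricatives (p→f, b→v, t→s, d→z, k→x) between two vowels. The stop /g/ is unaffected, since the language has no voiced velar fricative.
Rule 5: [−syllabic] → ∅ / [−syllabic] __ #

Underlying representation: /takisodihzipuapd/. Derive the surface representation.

taksozihzifuab

Rule 1 (intervocalic h-deletion): no segment meets the environment; /takisodihzipuapd/ is unchanged.
Rule 2 (regressive voicing assimilation): /p/ precedes the voiced obstruent /d/, so it voices to [b] by assimilation. /takisodihzipuapd/ → takisodihzipuabd.
Rule 3 (high vowel syncope): /i/ is a high vowel flanked by voiceless consonants /k/ and /s/, so it deletes. /takisodihzipuabd/ → taksodihzipuabd.
Rule 4 (intervocalic spirantization): /d/ is a stop between vowels /o/ and /i/, so it spirantizes to the fricative [z]. /p/ is a stop between vowels /i/ and /u/, so it spirantizes to the fricative [f]. /taksodihzipuabd/ → taksozihzifuabd.
Rule 5 (final cluster simplification): /d/ is the second consonant of a word-final cluster /bd/, so it deletes. /taksozihzifuabd/ → taksozihzifuab.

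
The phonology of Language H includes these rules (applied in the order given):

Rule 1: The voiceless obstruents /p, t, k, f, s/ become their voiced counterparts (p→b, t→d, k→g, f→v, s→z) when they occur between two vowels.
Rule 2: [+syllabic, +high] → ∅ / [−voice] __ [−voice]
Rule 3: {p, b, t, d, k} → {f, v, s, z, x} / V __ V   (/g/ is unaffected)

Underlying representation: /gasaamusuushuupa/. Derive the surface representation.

Rule 1 (intervocalic voicing): /s/ is a voiceless obstruent between vowels /a/ and /a/, so it voices to [z]. /s/ is a voiceless obstruent between vowels /u/ and /u/, so it voices to [z]. /p/ is a voiceless obstruent between vowels /u/ and /a/, so it voices to [b]. /gasaamusuushuupa/ → gazaamuzuushuuba.
Rule 2 (high vowel syncope): no segment meets the environment; /gazaamuzuushuuba/ is unchanged.
Rule 3 (intervocalic spirantization): /b/ is a stop between vowels /u/ and /a/, so it spirantizes to the fricative [v]. /gazaamuzuushuuba/ → gazaamuzuushuuva.

gazaamuzuushuuva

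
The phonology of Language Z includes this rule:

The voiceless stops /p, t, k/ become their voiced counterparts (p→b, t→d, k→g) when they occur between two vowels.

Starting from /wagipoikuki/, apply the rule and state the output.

/p/ is a voiceless stop between vowels /i/ and /o/, so it voices to [b].
/k/ is a voiceless stop between vowels /i/ and /u/, so it voices to [g].
/k/ is a voiceless stop between vowels /u/ and /i/, so it voices to [g].
Surface form: [wagiboigugi].

wagiboigugi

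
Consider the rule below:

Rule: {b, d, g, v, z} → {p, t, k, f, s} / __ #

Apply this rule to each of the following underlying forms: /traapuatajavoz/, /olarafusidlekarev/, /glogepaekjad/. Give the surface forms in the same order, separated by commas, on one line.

/traapuatajavoz/: /z/ is a voiced obstruent in word-final position, so it devoices to [s]. → [traapuatajavos].
/olarafusidlekarev/: /v/ is a voiced obstruent in word-final position, so it devoices to [f]. → [olarafusidlekaref].
/glogepaekjad/: /d/ is a voiced obstruent in word-final position, so it devoices to [t]. → [glogepaekjat].

traapuatajavos, olarafusidlekaref, glogepaekjat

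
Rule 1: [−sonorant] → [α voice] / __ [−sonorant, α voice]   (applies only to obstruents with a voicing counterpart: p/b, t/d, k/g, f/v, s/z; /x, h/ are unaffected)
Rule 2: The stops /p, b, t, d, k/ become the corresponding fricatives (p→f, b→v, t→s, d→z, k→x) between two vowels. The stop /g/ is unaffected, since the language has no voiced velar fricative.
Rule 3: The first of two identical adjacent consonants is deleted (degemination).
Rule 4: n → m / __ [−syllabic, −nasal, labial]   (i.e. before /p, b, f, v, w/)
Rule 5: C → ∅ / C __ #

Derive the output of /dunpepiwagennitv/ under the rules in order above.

Rule 1 (regressive voicing assimilation): /t/ precedes the voiced obstruent /v/, so it voices to [d] by assimilation. /dunpepiwagennitv/ → dunpepiwagennidv.
Rule 2 (intervocalic spirantization): /p/ is a stop between vowels /e/ and /i/, so it spirantizes to the fricative [f]. /dunpepiwagennidv/ → dunpefiwagennidv.
Rule 3 (degemination): /nn/ is a geminate; the first /n/ deletes. /dunpefiwagennidv/ → dunpefiwagenidv.
Rule 4 (nasal place assimilation): /n/ precedes the labial consonant /p/, so it assimilates in place to [m]. /dunpefiwagenidv/ → dumpefiwagenidv.
Rule 5 (final cluster simplification): /v/ is the second consonant of a word-final cluster /dv/, so it deletes. /dumpefiwagenidv/ → dumpefiwagenid.

dumpefiwagenid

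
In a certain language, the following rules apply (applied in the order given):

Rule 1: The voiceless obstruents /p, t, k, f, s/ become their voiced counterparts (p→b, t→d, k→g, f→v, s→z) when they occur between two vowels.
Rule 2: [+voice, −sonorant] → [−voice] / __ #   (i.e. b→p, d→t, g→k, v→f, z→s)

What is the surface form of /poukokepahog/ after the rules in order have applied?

pougogebahok

Rule 1 (intervocalic voicing): /k/ is a voiceless obstruent between vowels /u/ and /o/, so it voices to [g]. /k/ is a voiceless obstruent between vowels /o/ and /e/, so it voices to [g]. /p/ is a voiceless obstruent between vowels /e/ and /a/, so it voices to [b]. /poukokepahog/ → pougogebahog.
Rule 2 (final devoicing): /g/ is a voiced obstruent in word-final position, so it devoices to [k]. /pougogebahog/ → pougogebahok.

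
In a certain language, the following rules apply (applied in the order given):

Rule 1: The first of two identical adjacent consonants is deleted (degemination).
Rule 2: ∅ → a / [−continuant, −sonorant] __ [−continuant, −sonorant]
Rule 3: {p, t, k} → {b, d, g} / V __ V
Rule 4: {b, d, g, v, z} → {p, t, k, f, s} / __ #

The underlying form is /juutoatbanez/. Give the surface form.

juudoadabanes

Rule 1 (degemination): no segment meets the environment; /juutoatbanez/ is unchanged.
Rule 2 (stop-cluster a-epenthesis): /t/ and /b/ form a stop–stop cluster, so [a] is inserted between them. /juutoatbanez/ → juutoatabanez.
Rule 3 (intervocalic voicing): /t/ is a voiceless stop between vowels /u/ and /o/, so it voices to [d]. /t/ is a voiceless stop between vowels /a/ and /a/, so it voices to [d]. /juutoatabanez/ → juudoadabanez.
Rule 4 (final devoicing): /z/ is a voiced obstruent in word-final position, so it devoices to [s]. /juudoadabanez/ → juudoadabanes.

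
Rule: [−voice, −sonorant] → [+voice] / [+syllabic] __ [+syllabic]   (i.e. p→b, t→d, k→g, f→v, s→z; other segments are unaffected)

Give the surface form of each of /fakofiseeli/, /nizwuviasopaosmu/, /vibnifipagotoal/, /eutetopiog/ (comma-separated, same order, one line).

/fakofiseeli/: /k/ is a voiceless obstruent between vowels /a/ and /o/, so it voices to [g]. /f/ is a voiceless obstruent between vowels /o/ and /i/, so it voices to [v]. /s/ is a voiceless obstruent between vowels /i/ and /e/, so it voices to [z]. → [fagovizeeli].
/nizwuviasopaosmu/: /s/ is a voiceless obstruent between vowels /a/ and /o/, so it voices to [z]. /p/ is a voiceless obstruent between vowels /o/ and /a/, so it voices to [b]. → [nizwuviazobaosmu].
/vibnifipagotoal/: /f/ is a voiceless obstruent between vowels /i/ and /i/, so it voices to [v]. /p/ is a voiceless obstruent between vowels /i/ and /a/, so it voices to [b]. /t/ is a voiceless obstruent between vowels /o/ and /o/, so it voices to [d]. → [vibnivibagodoal].
/eutetopiog/: /t/ is a voiceless obstruent between vowels /u/ and /e/, so it voices to [d]. /t/ is a voiceless obstruent between vowels /e/ and /o/, so it voices to [d]. /p/ is a voiceless obstruent between vowels /o/ and /i/, so it voices to [b]. → [eudedobiog].

fagovizeeli, nizwuviazobaosmu, vibnivibagodoal, eudedobiog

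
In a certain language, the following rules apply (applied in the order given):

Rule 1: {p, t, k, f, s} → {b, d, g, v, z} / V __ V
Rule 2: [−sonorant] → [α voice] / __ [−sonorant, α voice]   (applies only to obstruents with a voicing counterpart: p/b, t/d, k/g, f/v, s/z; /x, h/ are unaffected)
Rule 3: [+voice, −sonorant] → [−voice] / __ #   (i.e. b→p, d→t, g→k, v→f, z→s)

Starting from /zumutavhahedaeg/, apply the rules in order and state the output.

zumudafhahedaek

Rule 1 (intervocalic voicing): /t/ is a voiceless obstruent between vowels /u/ and /a/, so it voices to [d]. /zumutavhahedaeg/ → zumudavhahedaeg.
Rule 2 (regressive voicing assimilation): /v/ precedes the voiceless obstruent /h/, so it devoices to [f] by assimilation. /zumudavhahedaeg/ → zumudafhahedaeg.
Rule 3 (final devoicing): /g/ is a voiced obstruent in word-final position, so it devoices to [k]. /zumudafhahedaeg/ → zumudafhahedaek.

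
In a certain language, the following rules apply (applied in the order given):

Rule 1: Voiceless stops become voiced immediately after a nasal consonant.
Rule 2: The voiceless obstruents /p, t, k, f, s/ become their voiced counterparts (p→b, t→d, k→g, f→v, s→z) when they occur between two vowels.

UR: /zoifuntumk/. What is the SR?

zoivundumg

Rule 1 (post-nasal voicing): /t/ is a voiceless stop immediately after the nasal /n/, so it voices to [d]. /k/ is a voiceless stop immediately after the nasal /m/, so it voices to [g]. /zoifuntumk/ → zoifundumg.
Rule 2 (intervocalic voicing): /f/ is a voiceless obstruent between vowels /i/ and /u/, so it voices to [v]. /zoifundumg/ → zoivundumg.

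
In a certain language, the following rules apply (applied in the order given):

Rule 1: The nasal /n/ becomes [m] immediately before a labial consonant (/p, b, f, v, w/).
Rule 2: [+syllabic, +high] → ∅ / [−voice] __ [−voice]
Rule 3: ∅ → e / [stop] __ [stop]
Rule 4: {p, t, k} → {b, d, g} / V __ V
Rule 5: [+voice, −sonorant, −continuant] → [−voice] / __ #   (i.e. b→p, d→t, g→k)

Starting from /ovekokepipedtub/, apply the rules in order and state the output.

Rule 1 (nasal place assimilation): no segment meets the environment; /ovekokepipedtub/ is unchanged.
Rule 2 (high vowel syncope): /i/ is a high vowel flanked by voiceless consonants /p/ and /p/, so it deletes. /ovekokepipedtub/ → ovekokeppedtub.
Rule 3 (stop-cluster e-epenthesis): /p/ and /p/ form a stop–stop cluster, so [e] is inserted between them. /d/ and /t/ form a stop–stop cluster, so [e] is inserted between them. /ovekokeppedtub/ → ovekokepepedetub.
Rule 4 (intervocalic voicing): /k/ is a voiceless stop between vowels /e/ and /o/, so it voices to [g]. /k/ is a voiceless stop between vowels /o/ and /e/, so it voices to [g]. /p/ is a voiceless stop between vowels /e/ and /e/, so it voices to [b]. /p/ is a voiceless stop between vowels /e/ and /e/, so it voices to [b]. /t/ is a voiceless stop between vowels /e/ and /u/, so it voices to [d]. /ovekokepepedetub/ → ovegogebebededub.
Rule 5 (final devoicing): /b/ is a voiced stop in word-final position, so it devoices to [p]. /ovegogebebededub/ → ovegogebebededup.

ovegogebebededup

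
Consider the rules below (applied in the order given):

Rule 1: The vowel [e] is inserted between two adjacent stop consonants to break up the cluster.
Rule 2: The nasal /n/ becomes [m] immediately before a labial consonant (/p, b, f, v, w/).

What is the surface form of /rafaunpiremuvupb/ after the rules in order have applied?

rafaumpiremuvupeb

Rule 1 (stop-cluster e-epenthesis): /p/ and /b/ form a stop–stop cluster, so [e] is inserted between them. /rafaunpiremuvupb/ → rafaunpiremuvupeb.
Rule 2 (nasal place assimilation): /n/ precedes the labial consonant /p/, so it assimilates in place to [m]. /rafaunpiremuvupeb/ → rafaumpiremuvupeb.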